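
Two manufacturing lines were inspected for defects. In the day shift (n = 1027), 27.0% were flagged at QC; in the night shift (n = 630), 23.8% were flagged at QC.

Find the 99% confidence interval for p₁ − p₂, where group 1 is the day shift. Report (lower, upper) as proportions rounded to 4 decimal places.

The two standard errors are √(0.2700×0.7300/1027) = 0.01385 and √(0.2380×0.7620/630) = 0.01697.
Because the samples are independent, SE_diff = √(0.01385² + 0.01697²) = 0.02190.
Using z* = 2.576 for 99%, ME = 2.576 × 0.02190 = 0.05641.
p̂₁ − p̂₂ = 0.0320; interval 0.0320 ± 0.05641 gives (-0.0244, 0.0884).

(-0.0244, 0.0884)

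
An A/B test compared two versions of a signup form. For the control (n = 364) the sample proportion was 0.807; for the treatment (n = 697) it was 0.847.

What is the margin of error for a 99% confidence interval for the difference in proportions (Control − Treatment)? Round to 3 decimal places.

0.064

SE₁ = √(p̂₁(1−p̂₁)/n₁) = √(0.8070·0.1930/364) = 0.02069; SE₂ = √(0.8470·0.1530/697) = 0.01364.
Independent samples: SE of the difference = √(SE₁² + SE₂²) = √(0.0004280761 + 0.0001860496) = 0.02478.
z* for 99% confidence is 2.576, so the margin of error is 2.576 × 0.02478 = 0.06383.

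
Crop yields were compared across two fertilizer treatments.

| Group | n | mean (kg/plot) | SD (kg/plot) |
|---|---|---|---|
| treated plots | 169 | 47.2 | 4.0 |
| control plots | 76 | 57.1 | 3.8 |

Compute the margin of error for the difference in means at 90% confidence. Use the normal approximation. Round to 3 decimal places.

0.878

Standard errors of each mean: 4.0/√169 = 0.3077 and 3.8/√76 = 0.4359.
SE(x̄₁ − x̄₂) = √(0.3077² + 0.4359²) = 0.5336 for independent samples with unequal variances.
With z* = 1.645, the margin is 1.645 × 0.5336 = 0.8778.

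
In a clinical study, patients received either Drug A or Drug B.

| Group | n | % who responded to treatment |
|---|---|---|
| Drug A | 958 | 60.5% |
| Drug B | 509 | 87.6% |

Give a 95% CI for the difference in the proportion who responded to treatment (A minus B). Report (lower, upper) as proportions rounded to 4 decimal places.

(-0.3132, -0.2288)

The two standard errors are √(0.6050×0.3950/958) = 0.01579 and √(0.8760×0.1240/509) = 0.01461.
Because the samples are independent, SE_diff = √(0.01579² + 0.01461²) = 0.02151.
Using z* = 1.960 for 95%, ME = 1.960 × 0.02151 = 0.04216.
p̂₁ − p̂₂ = -0.2710; interval -0.2710 ± 0.04216 gives (-0.3132, -0.2288).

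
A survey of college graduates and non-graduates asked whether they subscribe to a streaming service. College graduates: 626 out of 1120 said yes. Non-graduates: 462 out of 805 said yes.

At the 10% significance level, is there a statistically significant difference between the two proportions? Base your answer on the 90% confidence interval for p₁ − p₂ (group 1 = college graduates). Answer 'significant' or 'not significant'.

p̂₁ = 626/1120 = 0.5589 and p̂₂ = 462/805 = 0.5739.
SE₁ = √(p̂₁(1−p̂₁)/n₁) = √(0.5589·0.4411/1120) = 0.01484; SE₂ = √(0.5739·0.4261/805) = 0.01743.
Independent samples: SE of the difference = √(SE₁² + SE₂²) = √(0.0002202256 + 0.0003038049) = 0.02289.
z* for 90% confidence is 1.645, so the margin of error is 1.645 × 0.02289 = 0.03765.
Point estimate p̂₁ − p̂₂ = 0.5589 − 0.5739 = -0.0150.
-0.0150 ± 0.03765 → (-0.05265, 0.02265).
The interval (-0.05265, 0.02265) contains 0, so the difference is not significant.

not significant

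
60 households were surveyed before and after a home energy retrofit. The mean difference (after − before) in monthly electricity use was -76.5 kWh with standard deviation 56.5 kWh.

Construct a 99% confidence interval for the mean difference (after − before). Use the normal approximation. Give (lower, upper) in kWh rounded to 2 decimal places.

(-95.29, -57.71)

Paired design: SE = s_d/√n = 56.5/√60 = 7.2941.
z* = 2.576; margin of error = 2.576 × 7.2941 = 18.7896.
-76.5 ± 18.7896 → (-95.29, -57.71).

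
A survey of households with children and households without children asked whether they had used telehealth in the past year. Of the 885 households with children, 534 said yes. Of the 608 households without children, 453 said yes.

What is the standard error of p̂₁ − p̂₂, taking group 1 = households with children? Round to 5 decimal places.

p̂₁ = 534/885 = 0.6034 and p̂₂ = 453/608 = 0.7451.
SE₁ = √(p̂₁(1−p̂₁)/n₁) = √(0.6034·0.3966/885) = 0.01644; SE₂ = √(0.7451·0.2549/608) = 0.01767.
Independent samples: SE of the difference = √(SE₁² + SE₂²) = √(0.0002702736 + 0.0003122289) = 0.02414.

0.02414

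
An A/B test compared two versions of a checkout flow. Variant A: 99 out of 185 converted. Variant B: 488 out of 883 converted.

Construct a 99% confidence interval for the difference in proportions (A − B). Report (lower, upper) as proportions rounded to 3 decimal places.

(-0.121, 0.086)

Sample proportions: 99/185 = 0.5351, 488/883 = 0.5527.
Each SE is √(p̂(1−p̂)/n): √(0.5351·0.4649/185) = 0.03667 and √(0.5527·0.4473/883) = 0.01673.
SE(p̂₁ − p̂₂) = √(SE₁² + SE₂²) = √(0.0013446889 + 0.0002798929) = 0.04031, since the two samples are independent.
At 99% confidence z* = 2.576; margin = 2.576 × 0.04031 = 0.10384.
The difference is 0.5351 − 0.5527 = -0.0176, so the interval is -0.0176 ± 0.10384 = (-0.121, 0.086).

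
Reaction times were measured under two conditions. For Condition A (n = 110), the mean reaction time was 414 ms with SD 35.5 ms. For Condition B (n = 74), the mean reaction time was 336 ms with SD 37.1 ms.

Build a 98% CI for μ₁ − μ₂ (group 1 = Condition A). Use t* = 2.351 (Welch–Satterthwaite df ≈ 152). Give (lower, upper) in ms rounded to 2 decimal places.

SE₁ = s₁/√n₁ = 35.5/√110 = 3.3848; SE₂ = 37.1/√74 = 4.3128.
Independent samples, unequal variances: SE_diff = √(SE₁² + SE₂²) = √(11.45687104 + 18.60024384) = 5.4824.
t* = 2.351, so margin of error = 2.351 × 5.4824 = 12.8891.
Difference in means = 414 − 336 = 78.0000.
78.0000 ± 12.8891 → (65.11, 90.89).

(65.11, 90.89)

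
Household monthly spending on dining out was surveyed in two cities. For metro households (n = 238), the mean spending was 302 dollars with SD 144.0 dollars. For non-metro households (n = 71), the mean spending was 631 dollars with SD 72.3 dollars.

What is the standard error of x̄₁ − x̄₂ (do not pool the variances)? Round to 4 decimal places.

12.6787

Standard errors of each mean: 144.0/√238 = 9.3341 and 72.3/√71 = 8.5804.
SE(x̄₁ − x̄₂) = √(9.3341² + 8.5804²) = 12.6787 for independent samples with unequal variances.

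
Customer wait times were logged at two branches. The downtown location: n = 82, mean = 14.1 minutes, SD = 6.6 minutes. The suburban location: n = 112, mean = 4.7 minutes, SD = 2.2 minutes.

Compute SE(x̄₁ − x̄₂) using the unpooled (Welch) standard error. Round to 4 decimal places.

Per-group SEs: s₁/√n₁ = 6.6/√82 = 0.7288, s₂/√n₂ = 2.2/√112 = 0.2079.
Unpooled SE of the difference: √(0.53114944 + 0.04322241) = 0.7579.

0.7579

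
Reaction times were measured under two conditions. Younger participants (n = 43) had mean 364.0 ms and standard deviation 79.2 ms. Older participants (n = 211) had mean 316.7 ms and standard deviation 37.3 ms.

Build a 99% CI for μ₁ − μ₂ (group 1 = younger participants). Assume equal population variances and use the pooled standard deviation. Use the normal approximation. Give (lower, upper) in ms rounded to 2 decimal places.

(27.06, 67.54)

s_p = √[((n₁−1)s₁² + (n₂−1)s₂²)/(n₁+n₂−2)] = √[(42·79.2² + 210·37.3²)/252] = 46.9558.
SE = 46.9558·√(1/43 + 1/211) = 7.8565.
With z* = 2.576, margin = 2.576 × 7.8565 = 20.2383.
x̄₁ − x̄₂ = 364.0 − 316.7 = 47.3000; interval 47.3000 ± 20.2383 = (27.06, 67.54).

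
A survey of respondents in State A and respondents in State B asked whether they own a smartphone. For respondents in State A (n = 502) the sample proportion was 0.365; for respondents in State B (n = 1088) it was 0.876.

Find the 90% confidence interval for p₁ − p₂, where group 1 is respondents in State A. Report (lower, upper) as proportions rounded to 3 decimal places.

The two standard errors are √(0.3650×0.6350/502) = 0.02149 and √(0.8760×0.1240/1088) = 0.00999.
Because the samples are independent, SE_diff = √(0.02149² + 0.00999²) = 0.02370.
Using z* = 1.645 for 90%, ME = 1.645 × 0.02370 = 0.03899.
p̂₁ − p̂₂ = -0.5110; interval -0.5110 ± 0.03899 gives (-0.550, -0.472).

(-0.550, -0.472)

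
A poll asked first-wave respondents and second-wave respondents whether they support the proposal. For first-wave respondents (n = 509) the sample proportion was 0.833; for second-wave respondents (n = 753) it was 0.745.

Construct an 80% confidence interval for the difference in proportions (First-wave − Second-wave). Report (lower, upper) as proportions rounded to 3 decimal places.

(0.059, 0.117)

SE₁ = √(p̂₁(1−p̂₁)/n₁) = √(0.8330·0.1670/509) = 0.01653; SE₂ = √(0.7450·0.2550/753) = 0.01588.
Independent samples: SE of the difference = √(SE₁² + SE₂²) = √(0.0002732409 + 0.0002521744) = 0.02292.
z* for 80% confidence is 1.282, so the margin of error is 1.282 × 0.02292 = 0.02938.
Point estimate p̂₁ − p̂₂ = 0.8330 − 0.7450 = 0.0880.
0.0880 ± 0.02938 → (0.059, 0.117).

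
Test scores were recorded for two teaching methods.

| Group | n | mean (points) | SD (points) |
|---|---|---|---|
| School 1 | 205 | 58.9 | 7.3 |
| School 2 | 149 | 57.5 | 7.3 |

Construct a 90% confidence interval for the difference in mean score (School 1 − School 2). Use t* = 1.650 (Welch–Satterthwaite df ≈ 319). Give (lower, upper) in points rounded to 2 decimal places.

SE₁ = s₁/√n₁ = 7.3/√205 = 0.5099; SE₂ = 7.3/√149 = 0.5980.
Independent samples, unequal variances: SE_diff = √(SE₁² + SE₂²) = √(0.25999801 + 0.357604) = 0.7859.
t* = 1.650, so margin of error = 1.650 × 0.7859 = 1.2967.
Difference in means = 58.9 − 57.5 = 1.4000.
1.4000 ± 1.2967 → (0.10, 2.70).

(0.10, 2.70)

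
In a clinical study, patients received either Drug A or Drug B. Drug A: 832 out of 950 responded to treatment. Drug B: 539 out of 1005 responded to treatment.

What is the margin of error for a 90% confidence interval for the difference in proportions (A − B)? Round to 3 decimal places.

0.031

p̂₁ = 832/950 = 0.8758 and p̂₂ = 539/1005 = 0.5363.
SE₁ = √(p̂₁(1−p̂₁)/n₁) = √(0.8758·0.1242/950) = 0.01070; SE₂ = √(0.5363·0.4637/1005) = 0.01573.
Independent samples: SE of the difference = √(SE₁² + SE₂²) = √(0.00011449 + 0.0002474329) = 0.01902.
z* for 90% confidence is 1.645, so the margin of error is 1.645 × 0.01902 = 0.03129.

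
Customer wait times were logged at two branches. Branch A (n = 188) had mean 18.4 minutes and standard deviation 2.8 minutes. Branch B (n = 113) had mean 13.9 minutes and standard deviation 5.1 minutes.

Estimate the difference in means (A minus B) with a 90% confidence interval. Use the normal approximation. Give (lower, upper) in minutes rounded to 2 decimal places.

Per-group SEs: s₁/√n₁ = 2.8/√188 = 0.2042, s₂/√n₂ = 5.1/√113 = 0.4798.
Unpooled SE of the difference: √(0.04169764 + 0.23020804) = 0.5214.
Margin of error = z* · SE = 1.645 × 0.5214 = 0.8577.
x̄₁ − x̄₂ = 18.4 − 13.9 = 4.5000.
CI: 4.5000 ± 0.8577 = (3.64, 5.36).

(3.64, 5.36)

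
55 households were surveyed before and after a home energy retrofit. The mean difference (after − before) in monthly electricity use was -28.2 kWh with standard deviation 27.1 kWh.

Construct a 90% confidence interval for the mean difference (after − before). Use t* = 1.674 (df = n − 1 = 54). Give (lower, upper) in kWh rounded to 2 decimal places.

This is a matched-pairs design, so SE = s_d/√n = 27.1/√55 = 3.6542.
Margin = 1.674 × 3.6542 = 6.1171; the interval is -28.2 ± 6.1171 = (-34.32, -22.08).

(-34.32, -22.08)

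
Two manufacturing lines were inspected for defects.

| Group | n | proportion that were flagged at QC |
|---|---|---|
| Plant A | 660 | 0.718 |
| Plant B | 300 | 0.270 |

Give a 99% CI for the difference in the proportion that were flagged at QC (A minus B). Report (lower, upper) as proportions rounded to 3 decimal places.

(0.368, 0.528)

The two standard errors are √(0.7180×0.2820/660) = 0.01752 and √(0.2700×0.7300/300) = 0.02563.
Because the samples are independent, SE_diff = √(0.01752² + 0.02563²) = 0.03105.
Using z* = 2.576 for 99%, ME = 2.576 × 0.03105 = 0.07998.
p̂₁ − p̂₂ = 0.4480; interval 0.4480 ± 0.07998 gives (0.368, 0.528).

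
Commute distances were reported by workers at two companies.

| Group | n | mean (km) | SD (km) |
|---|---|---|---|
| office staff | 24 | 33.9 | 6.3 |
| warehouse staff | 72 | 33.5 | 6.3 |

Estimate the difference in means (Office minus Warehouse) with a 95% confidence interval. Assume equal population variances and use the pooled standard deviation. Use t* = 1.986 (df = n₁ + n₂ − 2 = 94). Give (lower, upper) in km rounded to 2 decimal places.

(-2.55, 3.35)

Pooled variance s_p² = [23·6.3² + 71·6.3²] / (24+72−2) = 39.6900, so s_p = 6.3000.
SE_diff = s_p·√(1/n₁ + 1/n₂) = 6.3000·√(1/24 + 1/72) = 1.4849.
t* = 1.986; margin = 1.986 × 1.4849 = 2.9490.
Difference = 33.9 − 33.5 = 0.4000.
0.4000 ± 2.9490 → (-2.55, 3.35).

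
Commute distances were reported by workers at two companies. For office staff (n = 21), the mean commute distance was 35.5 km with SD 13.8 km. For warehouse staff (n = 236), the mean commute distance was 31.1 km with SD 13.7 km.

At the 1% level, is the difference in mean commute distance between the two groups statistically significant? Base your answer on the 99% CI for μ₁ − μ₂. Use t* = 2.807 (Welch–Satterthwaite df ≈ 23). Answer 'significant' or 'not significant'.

not significant

Standard errors of each mean: 13.8/√21 = 3.0114 and 13.7/√236 = 0.8918.
SE(x̄₁ − x̄₂) = √(3.0114² + 0.8918²) = 3.1407 for independent samples with unequal variances.
With t* = 2.807, the margin is 2.807 × 3.1407 = 8.8159.
x̄₁ − x̄₂ = 35.5 − 31.1 = 4.4000; the interval is 4.4000 ± 8.8159 = (-4.4159, 13.2159).
The interval (-4.4159, 13.2159) contains 0, so the difference is not significant.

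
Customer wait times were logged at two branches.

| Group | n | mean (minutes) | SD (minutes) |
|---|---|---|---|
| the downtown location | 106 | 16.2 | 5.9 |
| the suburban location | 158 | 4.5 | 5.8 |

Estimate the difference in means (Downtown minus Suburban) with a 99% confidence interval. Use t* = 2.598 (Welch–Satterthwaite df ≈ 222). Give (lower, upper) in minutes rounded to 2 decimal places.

(9.79, 13.61)

SE₁ = s₁/√n₁ = 5.9/√106 = 0.5731; SE₂ = 5.8/√158 = 0.4614.
Independent samples, unequal variances: SE_diff = √(SE₁² + SE₂²) = √(0.32844361 + 0.21288996) = 0.7358.
t* = 2.598, so margin of error = 2.598 × 0.7358 = 1.9116.
Difference in means = 16.2 − 4.5 = 11.7000.
11.7000 ± 1.9116 → (9.79, 13.61).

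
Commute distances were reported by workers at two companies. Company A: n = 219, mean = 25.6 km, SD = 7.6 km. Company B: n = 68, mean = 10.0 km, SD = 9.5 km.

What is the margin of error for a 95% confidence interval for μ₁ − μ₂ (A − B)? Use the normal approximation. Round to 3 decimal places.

2.472

Standard errors of each mean: 7.6/√219 = 0.5136 and 9.5/√68 = 1.1520.
SE(x̄₁ − x̄₂) = √(0.5136² + 1.1520²) = 1.2613 for independent samples with unequal variances.
With z* = 1.960, the margin is 1.960 × 1.2613 = 2.4721.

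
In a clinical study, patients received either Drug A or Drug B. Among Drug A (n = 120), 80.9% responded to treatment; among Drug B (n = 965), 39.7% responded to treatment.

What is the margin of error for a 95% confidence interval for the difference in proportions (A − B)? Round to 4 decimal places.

The two standard errors are √(0.8090×0.1910/120) = 0.03588 and √(0.3970×0.6030/965) = 0.01575.
Because the samples are independent, SE_diff = √(0.03588² + 0.01575²) = 0.03918.
Using z* = 1.960 for 95%, ME = 1.960 × 0.03918 = 0.07679.

0.0768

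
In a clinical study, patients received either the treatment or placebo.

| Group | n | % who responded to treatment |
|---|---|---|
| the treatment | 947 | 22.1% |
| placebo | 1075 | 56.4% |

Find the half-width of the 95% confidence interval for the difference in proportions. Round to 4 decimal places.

0.0397

The two standard errors are √(0.2210×0.7790/947) = 0.01348 and √(0.5640×0.4360/1075) = 0.01512.
Because the samples are independent, SE_diff = √(0.01348² + 0.01512²) = 0.02026.
Using z* = 1.960 for 95%, ME = 1.960 × 0.02026 = 0.03971.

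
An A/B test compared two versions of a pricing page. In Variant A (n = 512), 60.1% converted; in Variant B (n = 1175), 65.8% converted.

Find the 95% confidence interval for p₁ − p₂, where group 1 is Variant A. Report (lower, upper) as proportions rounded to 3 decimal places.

(-0.107, -0.007)

Each SE is √(p̂(1−p̂)/n): √(0.6010·0.3990/512) = 0.02164 and √(0.6580·0.3420/1175) = 0.01384.
SE(p̂₁ − p̂₂) = √(SE₁² + SE₂²) = √(0.0004682896 + 0.0001915456) = 0.02569, since the two samples are independent.
At 95% confidence z* = 1.960; margin = 1.960 × 0.02569 = 0.05035.
The difference is 0.6010 − 0.6580 = -0.0570, so the interval is -0.0570 ± 0.05035 = (-0.107, -0.007).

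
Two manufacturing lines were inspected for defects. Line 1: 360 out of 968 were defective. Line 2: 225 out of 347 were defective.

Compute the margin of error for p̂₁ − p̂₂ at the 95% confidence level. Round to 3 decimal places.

0.059

First, p̂₁ = 360/968 = 0.3719; p̂₂ = 225/347 = 0.6484.
The two standard errors are √(0.3719×0.6281/968) = 0.01553 and √(0.6484×0.3516/347) = 0.02563.
Because the samples are independent, SE_diff = √(0.01553² + 0.02563²) = 0.02997.
Using z* = 1.960 for 95%, ME = 1.960 × 0.02997 = 0.05874.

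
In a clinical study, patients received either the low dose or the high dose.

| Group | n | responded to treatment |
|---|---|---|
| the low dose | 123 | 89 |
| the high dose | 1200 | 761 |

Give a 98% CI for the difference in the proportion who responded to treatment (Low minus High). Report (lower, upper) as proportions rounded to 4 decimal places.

(-0.0098, 0.1886)

p̂₁ = 89/123 = 0.7236 and p̂₂ = 761/1200 = 0.6342.
SE₁ = √(p̂₁(1−p̂₁)/n₁) = √(0.7236·0.2764/123) = 0.04032; SE₂ = √(0.6342·0.3658/1200) = 0.01390.
Independent samples: SE of the difference = √(SE₁² + SE₂²) = √(0.0016257024 + 0.00019321) = 0.04265.
z* for 98% confidence is 2.326, so the margin of error is 2.326 × 0.04265 = 0.09920.
Point estimate p̂₁ − p̂₂ = 0.7236 − 0.6342 = 0.0894.
0.0894 ± 0.09920 → (-0.0098, 0.1886).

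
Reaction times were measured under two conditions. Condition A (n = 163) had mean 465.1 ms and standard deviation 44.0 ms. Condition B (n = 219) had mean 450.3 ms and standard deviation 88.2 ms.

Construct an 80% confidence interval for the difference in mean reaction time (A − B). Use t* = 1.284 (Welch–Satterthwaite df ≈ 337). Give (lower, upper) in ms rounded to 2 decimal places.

SE₁ = s₁/√n₁ = 44.0/√163 = 3.4463; SE₂ = 88.2/√219 = 5.9600.
Independent samples, unequal variances: SE_diff = √(SE₁² + SE₂²) = √(11.87698369 + 35.5216) = 6.8847.
t* = 1.284, so margin of error = 1.284 × 6.8847 = 8.8400.
Difference in means = 465.1 − 450.3 = 14.8000.
14.8000 ± 8.8400 → (5.96, 23.64).

(5.96, 23.64)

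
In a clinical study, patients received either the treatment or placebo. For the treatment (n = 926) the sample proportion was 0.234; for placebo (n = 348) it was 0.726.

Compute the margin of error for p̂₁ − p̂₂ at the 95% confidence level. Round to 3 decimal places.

Each SE is √(p̂(1−p̂)/n): √(0.2340·0.7660/926) = 0.01391 and √(0.7260·0.2740/348) = 0.02391.
SE(p̂₁ − p̂₂) = √(SE₁² + SE₂²) = √(0.0001934881 + 0.0005716881) = 0.02766, since the two samples are independent.
At 95% confidence z* = 1.960; margin = 1.960 × 0.02766 = 0.05421.

0.054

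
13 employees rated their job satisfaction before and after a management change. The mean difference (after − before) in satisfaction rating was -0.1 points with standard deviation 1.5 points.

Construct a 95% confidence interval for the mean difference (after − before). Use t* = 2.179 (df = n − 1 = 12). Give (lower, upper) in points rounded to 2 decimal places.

(-1.01, 0.81)

This is a matched-pairs design, so SE = s_d/√n = 1.5/√13 = 0.4160.
Margin = 2.179 × 0.4160 = 0.9065; the interval is -0.1 ± 0.9065 = (-1.01, 0.81).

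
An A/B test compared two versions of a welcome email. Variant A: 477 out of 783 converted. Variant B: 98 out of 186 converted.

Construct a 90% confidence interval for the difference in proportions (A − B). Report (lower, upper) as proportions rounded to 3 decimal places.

p̂₁ = 477/783 = 0.6092 and p̂₂ = 98/186 = 0.5269.
SE₁ = √(p̂₁(1−p̂₁)/n₁) = √(0.6092·0.3908/783) = 0.01744; SE₂ = √(0.5269·0.4731/186) = 0.03661.
Independent samples: SE of the difference = √(SE₁² + SE₂²) = √(0.0003041536 + 0.0013402921) = 0.04055.
z* for 90% confidence is 1.645, so the margin of error is 1.645 × 0.04055 = 0.06670.
Point estimate p̂₁ − p̂₂ = 0.6092 − 0.5269 = 0.0823.
0.0823 ± 0.06670 → (0.016, 0.149).

(0.016, 0.149)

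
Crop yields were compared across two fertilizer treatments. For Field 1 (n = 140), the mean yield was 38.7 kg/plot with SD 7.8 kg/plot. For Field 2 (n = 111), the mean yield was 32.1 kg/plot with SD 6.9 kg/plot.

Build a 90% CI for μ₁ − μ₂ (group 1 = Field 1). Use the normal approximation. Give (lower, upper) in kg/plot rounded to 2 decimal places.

Per-group SEs: s₁/√n₁ = 7.8/√140 = 0.6592, s₂/√n₂ = 6.9/√111 = 0.6549.
Unpooled SE of the difference: √(0.43454464 + 0.42889401) = 0.9292.
Margin of error = z* · SE = 1.645 × 0.9292 = 1.5285.
x̄₁ − x̄₂ = 38.7 − 32.1 = 6.6000.
CI: 6.6000 ± 1.5285 = (5.07, 8.13).

(5.07, 8.13)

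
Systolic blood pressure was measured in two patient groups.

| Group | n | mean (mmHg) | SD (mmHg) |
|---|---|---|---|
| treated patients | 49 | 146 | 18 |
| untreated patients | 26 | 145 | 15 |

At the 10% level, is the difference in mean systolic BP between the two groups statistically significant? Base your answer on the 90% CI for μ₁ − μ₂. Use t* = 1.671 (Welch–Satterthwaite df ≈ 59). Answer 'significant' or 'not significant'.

Per-group SEs: s₁/√n₁ = 18/√49 = 2.5714, s₂/√n₂ = 15/√26 = 2.9417.
Unpooled SE of the difference: √(6.61209796 + 8.65359889) = 3.9071.
Margin of error = t* · SE = 1.671 × 3.9071 = 6.5288.
x̄₁ − x̄₂ = 146 − 145 = 1.0000.
CI: 1.0000 ± 6.5288 = (-5.5288, 7.5288).
The interval (-5.5288, 7.5288) contains 0, so the difference is not significant.

not significant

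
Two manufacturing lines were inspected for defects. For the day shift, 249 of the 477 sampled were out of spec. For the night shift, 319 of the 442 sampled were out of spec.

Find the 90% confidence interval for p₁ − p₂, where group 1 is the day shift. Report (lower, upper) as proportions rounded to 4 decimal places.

Sample proportions: 249/477 = 0.5220, 319/442 = 0.7217.
Each SE is √(p̂(1−p̂)/n): √(0.5220·0.4780/477) = 0.02287 and √(0.7217·0.2783/442) = 0.02132.
SE(p̂₁ − p̂₂) = √(SE₁² + SE₂²) = √(0.0005230369 + 0.0004545424) = 0.03127, since the two samples are independent.
At 90% confidence z* = 1.645; margin = 1.645 × 0.03127 = 0.05144.
The difference is 0.5220 − 0.7217 = -0.1997, so the interval is -0.1997 ± 0.05144 = (-0.2511, -0.1483).

(-0.2511, -0.1483)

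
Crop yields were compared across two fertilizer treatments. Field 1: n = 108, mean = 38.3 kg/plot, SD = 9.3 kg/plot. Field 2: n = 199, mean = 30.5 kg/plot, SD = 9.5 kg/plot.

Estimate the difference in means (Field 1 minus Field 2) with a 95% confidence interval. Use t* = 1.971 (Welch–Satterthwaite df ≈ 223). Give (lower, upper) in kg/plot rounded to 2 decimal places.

Standard errors of each mean: 9.3/√108 = 0.8949 and 9.5/√199 = 0.6734.
SE(x̄₁ − x̄₂) = √(0.8949² + 0.6734²) = 1.1200 for independent samples with unequal variances.
With t* = 1.971, the margin is 1.971 × 1.1200 = 2.2075.
x̄₁ − x̄₂ = 38.3 − 30.5 = 7.8000; the interval is 7.8000 ± 2.2075 = (5.59, 10.01).

(5.59, 10.01)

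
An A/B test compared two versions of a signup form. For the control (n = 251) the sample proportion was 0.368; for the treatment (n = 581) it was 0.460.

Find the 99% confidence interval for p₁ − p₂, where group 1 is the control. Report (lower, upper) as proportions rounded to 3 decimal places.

Each SE is √(p̂(1−p̂)/n): √(0.3680·0.6320/251) = 0.03044 and √(0.4600·0.5400/581) = 0.02068.
SE(p̂₁ − p̂₂) = √(SE₁² + SE₂²) = √(0.0009265936 + 0.0004276624) = 0.03680, since the two samples are independent.
At 99% confidence z* = 2.576; margin = 2.576 × 0.03680 = 0.09480.
The difference is 0.3680 − 0.4600 = -0.0920, so the interval is -0.0920 ± 0.09480 = (-0.187, 0.003).

(-0.187, 0.003)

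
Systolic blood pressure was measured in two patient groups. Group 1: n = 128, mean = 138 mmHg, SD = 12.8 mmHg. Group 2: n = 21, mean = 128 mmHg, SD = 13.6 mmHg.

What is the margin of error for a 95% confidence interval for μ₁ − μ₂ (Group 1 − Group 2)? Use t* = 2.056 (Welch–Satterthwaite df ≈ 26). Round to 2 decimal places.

Per-group SEs: s₁/√n₁ = 12.8/√128 = 1.1314, s₂/√n₂ = 13.6/√21 = 2.9678.
Unpooled SE of the difference: √(1.28006596 + 8.80783684) = 3.1761.
Margin of error = t* · SE = 2.056 × 3.1761 = 6.5301.

6.53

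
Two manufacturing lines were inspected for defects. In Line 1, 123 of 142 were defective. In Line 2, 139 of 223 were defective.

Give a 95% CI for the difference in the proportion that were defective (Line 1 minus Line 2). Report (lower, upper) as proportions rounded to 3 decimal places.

(0.158, 0.328)

Sample proportions: 123/142 = 0.8662, 139/223 = 0.6233.
Each SE is √(p̂(1−p̂)/n): √(0.8662·0.1338/142) = 0.02857 and √(0.6233·0.3767/223) = 0.03245.
SE(p̂₁ − p̂₂) = √(SE₁² + SE₂²) = √(0.0008162449 + 0.0010530025) = 0.04323, since the two samples are independent.
At 95% confidence z* = 1.960; margin = 1.960 × 0.04323 = 0.08473.
The difference is 0.8662 − 0.6233 = 0.2429, so the interval is 0.2429 ± 0.08473 = (0.158, 0.328).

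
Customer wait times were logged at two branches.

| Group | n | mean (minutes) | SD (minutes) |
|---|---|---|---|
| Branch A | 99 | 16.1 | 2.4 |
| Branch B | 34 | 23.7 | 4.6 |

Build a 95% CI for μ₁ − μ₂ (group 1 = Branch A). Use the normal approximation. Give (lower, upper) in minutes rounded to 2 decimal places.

Standard errors of each mean: 2.4/√99 = 0.2412 and 4.6/√34 = 0.7889.
SE(x̄₁ − x̄₂) = √(0.2412² + 0.7889²) = 0.8249 for independent samples with unequal variances.
With z* = 1.960, the margin is 1.960 × 0.8249 = 1.6168.
x̄₁ − x̄₂ = 16.1 − 23.7 = -7.6000; the interval is -7.6000 ± 1.6168 = (-9.22, -5.98).

(-9.22, -5.98)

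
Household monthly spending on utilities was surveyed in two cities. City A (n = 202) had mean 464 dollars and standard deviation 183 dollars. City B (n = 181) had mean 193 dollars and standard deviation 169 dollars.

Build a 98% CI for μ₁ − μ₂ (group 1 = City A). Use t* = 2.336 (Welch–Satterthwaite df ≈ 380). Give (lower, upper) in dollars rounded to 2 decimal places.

(228.98, 313.02)

SE₁ = s₁/√n₁ = 183/√202 = 12.8758; SE₂ = 169/√181 = 12.5617.
Independent samples, unequal variances: SE_diff = √(SE₁² + SE₂²) = √(165.78622564 + 157.79630689) = 17.9884.
t* = 2.336, so margin of error = 2.336 × 17.9884 = 42.0209.
Difference in means = 464 − 193 = 271.0000.
271.0000 ± 42.0209 → (228.98, 313.02).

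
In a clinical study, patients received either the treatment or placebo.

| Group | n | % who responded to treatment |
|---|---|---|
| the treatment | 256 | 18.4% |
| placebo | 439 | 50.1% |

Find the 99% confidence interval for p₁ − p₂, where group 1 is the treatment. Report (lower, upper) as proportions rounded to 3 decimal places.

The two standard errors are √(0.1840×0.8160/256) = 0.02422 and √(0.5010×0.4990/439) = 0.02386.
Because the samples are independent, SE_diff = √(0.02422² + 0.02386²) = 0.03400.
Using z* = 2.576 for 99%, ME = 2.576 × 0.03400 = 0.08758.
p̂₁ − p̂₂ = -0.3170; interval -0.3170 ± 0.08758 gives (-0.405, -0.229).

(-0.405, -0.229)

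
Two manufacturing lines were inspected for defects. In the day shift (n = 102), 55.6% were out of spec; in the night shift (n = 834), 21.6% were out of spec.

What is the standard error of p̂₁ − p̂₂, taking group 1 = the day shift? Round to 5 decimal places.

Each SE is √(p̂(1−p̂)/n): √(0.5560·0.4440/102) = 0.04920 and √(0.2160·0.7840/834) = 0.01425.
SE(p̂₁ − p̂₂) = √(SE₁² + SE₂²) = √(0.00242064 + 0.0002030625) = 0.05122, since the two samples are independent.

0.05122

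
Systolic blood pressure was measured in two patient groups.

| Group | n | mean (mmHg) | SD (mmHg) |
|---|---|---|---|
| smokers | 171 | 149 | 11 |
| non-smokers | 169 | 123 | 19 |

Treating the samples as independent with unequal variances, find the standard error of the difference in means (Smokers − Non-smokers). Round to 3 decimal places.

SE₁ = s₁/√n₁ = 11/√171 = 0.8412; SE₂ = 19/√169 = 1.4615.
Independent samples, unequal variances: SE_diff = √(SE₁² + SE₂²) = √(0.70761744 + 2.13598225) = 1.6863.

1.686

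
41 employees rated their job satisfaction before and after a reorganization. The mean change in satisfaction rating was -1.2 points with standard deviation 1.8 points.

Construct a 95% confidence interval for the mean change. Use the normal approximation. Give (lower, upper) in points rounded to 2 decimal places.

Paired design: SE = s_d/√n = 1.8/√41 = 0.2811.
z* = 1.960; margin of error = 1.960 × 0.2811 = 0.5510.
-1.2 ± 0.5510 → (-1.75, -0.65).

(-1.75, -0.65)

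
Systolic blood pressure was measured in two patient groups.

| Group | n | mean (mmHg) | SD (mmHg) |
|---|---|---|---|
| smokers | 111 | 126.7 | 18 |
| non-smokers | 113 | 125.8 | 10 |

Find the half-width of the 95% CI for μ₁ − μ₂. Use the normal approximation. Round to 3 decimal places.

Per-group SEs: s₁/√n₁ = 18/√111 = 1.7085, s₂/√n₂ = 10/√113 = 0.9407.
Unpooled SE of the difference: √(2.91897225 + 0.88491649) = 1.9504.
Margin of error = z* · SE = 1.960 × 1.9504 = 3.8228.

3.823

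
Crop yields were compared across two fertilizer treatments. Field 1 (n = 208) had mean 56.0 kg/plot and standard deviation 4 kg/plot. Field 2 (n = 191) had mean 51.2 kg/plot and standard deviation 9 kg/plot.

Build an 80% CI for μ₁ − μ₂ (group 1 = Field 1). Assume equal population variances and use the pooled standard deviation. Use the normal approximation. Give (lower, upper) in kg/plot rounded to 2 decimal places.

Pooled variance s_p² = [207·4² + 190·9²] / (208+191−2) = 47.1083, so s_p = 6.8635.
SE_diff = s_p·√(1/n₁ + 1/n₂) = 6.8635·√(1/208 + 1/191) = 0.6878.
z* = 1.282; margin = 1.282 × 0.6878 = 0.8818.
Difference = 56.0 − 51.2 = 4.8000.
4.8000 ± 0.8818 → (3.92, 5.68).

(3.92, 5.68)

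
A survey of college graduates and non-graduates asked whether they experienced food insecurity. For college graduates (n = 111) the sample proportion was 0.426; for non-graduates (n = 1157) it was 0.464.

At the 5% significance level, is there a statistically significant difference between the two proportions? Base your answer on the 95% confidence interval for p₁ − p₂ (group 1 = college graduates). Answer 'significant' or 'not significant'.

not significant

Each SE is √(p̂(1−p̂)/n): √(0.4260·0.5740/111) = 0.04694 and √(0.4640·0.5360/1157) = 0.01466.
SE(p̂₁ − p̂₂) = √(SE₁² + SE₂²) = √(0.0022033636 + 0.0002149156) = 0.04918, since the two samples are independent.
At 95% confidence z* = 1.960; margin = 1.960 × 0.04918 = 0.09639.
The difference is 0.4260 − 0.4640 = -0.0380, so the interval is -0.0380 ± 0.09639 = (-0.13439, 0.05839).
The interval (-0.13439, 0.05839) contains 0, so the difference is not significant.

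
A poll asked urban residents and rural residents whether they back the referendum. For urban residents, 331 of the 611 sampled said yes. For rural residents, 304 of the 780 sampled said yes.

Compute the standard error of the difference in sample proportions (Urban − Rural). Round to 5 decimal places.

0.02667

First, p̂₁ = 331/611 = 0.5417; p̂₂ = 304/780 = 0.3897.
The two standard errors are √(0.5417×0.4583/611) = 0.02016 and √(0.3897×0.6103/780) = 0.01746.
Because the samples are independent, SE_diff = √(0.02016² + 0.01746²) = 0.02667.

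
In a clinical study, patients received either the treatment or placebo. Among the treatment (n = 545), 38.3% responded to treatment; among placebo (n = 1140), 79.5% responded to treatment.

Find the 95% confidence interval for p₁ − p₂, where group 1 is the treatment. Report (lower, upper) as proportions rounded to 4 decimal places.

(-0.4591, -0.3649)

The two standard errors are √(0.3830×0.6170/545) = 0.02082 and √(0.7950×0.2050/1140) = 0.01196.
Because the samples are independent, SE_diff = √(0.02082² + 0.01196²) = 0.02401.
Using z* = 1.960 for 95%, ME = 1.960 × 0.02401 = 0.04706.
p̂₁ − p̂₂ = -0.4120; interval -0.4120 ± 0.04706 gives (-0.4591, -0.3649).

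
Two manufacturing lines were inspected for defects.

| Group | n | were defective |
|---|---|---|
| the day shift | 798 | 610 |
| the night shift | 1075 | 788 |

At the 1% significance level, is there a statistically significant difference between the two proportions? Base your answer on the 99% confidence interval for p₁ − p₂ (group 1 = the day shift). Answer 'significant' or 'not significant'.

First, p̂₁ = 610/798 = 0.7644; p̂₂ = 788/1075 = 0.7330.
The two standard errors are √(0.7644×0.2356/798) = 0.01502 and √(0.7330×0.2670/1075) = 0.01349.
Because the samples are independent, SE_diff = √(0.01502² + 0.01349²) = 0.02019.
Using z* = 2.576 for 99%, ME = 2.576 × 0.02019 = 0.05201.
p̂₁ − p̂₂ = 0.0314; interval 0.0314 ± 0.05201 gives (-0.02061, 0.08341).
The interval (-0.02061, 0.08341) contains 0, so the difference is not significant.

not significant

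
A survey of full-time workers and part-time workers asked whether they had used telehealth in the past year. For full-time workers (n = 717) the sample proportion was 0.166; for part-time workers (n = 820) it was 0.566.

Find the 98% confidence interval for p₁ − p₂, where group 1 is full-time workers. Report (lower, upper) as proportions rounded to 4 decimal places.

The two standard errors are √(0.1660×0.8340/717) = 0.01390 and √(0.5660×0.4340/820) = 0.01731.
Because the samples are independent, SE_diff = √(0.01390² + 0.01731²) = 0.02220.
Using z* = 2.326 for 98%, ME = 2.326 × 0.02220 = 0.05164.
p̂₁ − p̂₂ = -0.4000; interval -0.4000 ± 0.05164 gives (-0.4516, -0.3484).

(-0.4516, -0.3484)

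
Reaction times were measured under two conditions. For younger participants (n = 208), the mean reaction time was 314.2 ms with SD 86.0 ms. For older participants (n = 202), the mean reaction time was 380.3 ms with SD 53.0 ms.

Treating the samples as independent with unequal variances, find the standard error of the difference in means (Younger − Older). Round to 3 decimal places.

SE₁ = s₁/√n₁ = 86.0/√208 = 5.9630; SE₂ = 53.0/√202 = 3.7291.
Independent samples, unequal variances: SE_diff = √(SE₁² + SE₂²) = √(35.557369 + 13.90618681) = 7.0330.

7.033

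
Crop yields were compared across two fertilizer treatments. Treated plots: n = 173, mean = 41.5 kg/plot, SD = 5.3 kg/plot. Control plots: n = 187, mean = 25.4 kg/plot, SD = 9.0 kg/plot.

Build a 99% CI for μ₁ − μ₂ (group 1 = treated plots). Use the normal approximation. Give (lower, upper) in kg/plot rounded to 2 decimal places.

(14.11, 18.09)

SE₁ = s₁/√n₁ = 5.3/√173 = 0.4030; SE₂ = 9.0/√187 = 0.6581.
Independent samples, unequal variances: SE_diff = √(SE₁² + SE₂²) = √(0.162409 + 0.43309561) = 0.7717.
z* = 2.576, so margin of error = 2.576 × 0.7717 = 1.9879.
Difference in means = 41.5 − 25.4 = 16.1000.
16.1000 ± 1.9879 → (14.11, 18.09).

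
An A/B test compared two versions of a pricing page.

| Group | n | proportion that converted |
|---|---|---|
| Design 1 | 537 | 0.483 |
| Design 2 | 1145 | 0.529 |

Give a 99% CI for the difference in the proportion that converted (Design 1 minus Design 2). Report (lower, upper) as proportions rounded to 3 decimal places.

(-0.113, 0.021)

The two standard errors are √(0.4830×0.5170/537) = 0.02156 and √(0.5290×0.4710/1145) = 0.01475.
Because the samples are independent, SE_diff = √(0.02156² + 0.01475²) = 0.02612.
Using z* = 2.576 for 99%, ME = 2.576 × 0.02612 = 0.06729.
p̂₁ − p̂₂ = -0.0460; interval -0.0460 ± 0.06729 gives (-0.113, 0.021).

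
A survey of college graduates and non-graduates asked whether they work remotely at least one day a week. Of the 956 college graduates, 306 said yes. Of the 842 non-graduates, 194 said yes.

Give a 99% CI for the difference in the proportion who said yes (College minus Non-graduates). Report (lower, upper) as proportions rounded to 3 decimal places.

p̂₁ = 306/956 = 0.3201 and p̂₂ = 194/842 = 0.2304.
SE₁ = √(p̂₁(1−p̂₁)/n₁) = √(0.3201·0.6799/956) = 0.01509; SE₂ = √(0.2304·0.7696/842) = 0.01451.
Independent samples: SE of the difference = √(SE₁² + SE₂²) = √(0.0002277081 + 0.0002105401) = 0.02093.
z* for 99% confidence is 2.576, so the margin of error is 2.576 × 0.02093 = 0.05392.
Point estimate p̂₁ − p̂₂ = 0.3201 − 0.2304 = 0.0897.
0.0897 ± 0.05392 → (0.036, 0.144).

(0.036, 0.144)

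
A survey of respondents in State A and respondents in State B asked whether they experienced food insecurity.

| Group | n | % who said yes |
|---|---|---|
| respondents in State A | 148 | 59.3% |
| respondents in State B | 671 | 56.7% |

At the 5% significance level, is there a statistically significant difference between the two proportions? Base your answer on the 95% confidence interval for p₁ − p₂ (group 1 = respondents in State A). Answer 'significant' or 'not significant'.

not significant

SE₁ = √(p̂₁(1−p̂₁)/n₁) = √(0.5930·0.4070/148) = 0.04038; SE₂ = √(0.5670·0.4330/671) = 0.01913.
Independent samples: SE of the difference = √(SE₁² + SE₂²) = √(0.0016305444 + 0.0003659569) = 0.04468.
z* for 95% confidence is 1.960, so the margin of error is 1.960 × 0.04468 = 0.08757.
Point estimate p̂₁ − p̂₂ = 0.5930 − 0.5670 = 0.0260.
0.0260 ± 0.08757 → (-0.06157, 0.11357).
The interval (-0.06157, 0.11357) contains 0, so the difference is not significant.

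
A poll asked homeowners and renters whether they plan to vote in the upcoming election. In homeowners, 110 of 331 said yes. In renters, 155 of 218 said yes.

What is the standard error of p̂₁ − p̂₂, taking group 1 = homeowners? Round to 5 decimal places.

0.04016

p̂₁ = 110/331 = 0.3323 and p̂₂ = 155/218 = 0.7110.
SE₁ = √(p̂₁(1−p̂₁)/n₁) = √(0.3323·0.6677/331) = 0.02589; SE₂ = √(0.7110·0.2890/218) = 0.03070.
Independent samples: SE of the difference = √(SE₁² + SE₂²) = √(0.0006702921 + 0.00094249) = 0.04016.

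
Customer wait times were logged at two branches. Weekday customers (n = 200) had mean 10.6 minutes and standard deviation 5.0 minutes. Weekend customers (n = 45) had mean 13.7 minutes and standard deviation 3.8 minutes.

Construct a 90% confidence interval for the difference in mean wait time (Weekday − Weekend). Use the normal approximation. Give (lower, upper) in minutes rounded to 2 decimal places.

(-4.20, -2.00)

SE₁ = s₁/√n₁ = 5.0/√200 = 0.3536; SE₂ = 3.8/√45 = 0.5665.
Independent samples, unequal variances: SE_diff = √(SE₁² + SE₂²) = √(0.12503296 + 0.32092225) = 0.6678.
z* = 1.645, so margin of error = 1.645 × 0.6678 = 1.0985.
Difference in means = 10.6 − 13.7 = -3.1000.
-3.1000 ± 1.0985 → (-4.20, -2.00).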